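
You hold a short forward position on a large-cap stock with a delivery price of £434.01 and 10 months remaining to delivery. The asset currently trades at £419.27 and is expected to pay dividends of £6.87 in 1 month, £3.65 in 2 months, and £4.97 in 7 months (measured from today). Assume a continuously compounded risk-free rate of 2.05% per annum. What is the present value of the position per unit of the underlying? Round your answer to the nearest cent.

£22.80

PV(remaining dividends) I = 6.87·e^(−0.0205·1/12) + 3.65·e^(−0.0205·2/12) + 4.97·e^(−0.0205·7/12) = 15.4067
Current forward F = (S − I)·e^(rT) = (419.27 − 15.4067)·e^(0.0205·10/12) = 403.8633 × 1.017230 = 410.8219
Value (long) = (F − K)·e^(−rT) = (410.8219 − 434.01) × 0.983062 = -22.7953
Short position value = −(long value) = £22.80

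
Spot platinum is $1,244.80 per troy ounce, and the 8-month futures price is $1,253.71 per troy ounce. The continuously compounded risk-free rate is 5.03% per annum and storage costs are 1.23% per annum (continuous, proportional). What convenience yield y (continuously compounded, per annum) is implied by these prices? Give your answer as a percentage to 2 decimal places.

5.19%

F = S·e^((r+u−y)T) ⇒ (r+u−y) = ln(F/S)/T
ln(1253.71/1244.80) = 0.007132; /T ⇒ 0.010698
y = r + u − ln(F/S)/T = 0.0503 + 0.0123 − 0.010698 = 0.051902
y = 5.19%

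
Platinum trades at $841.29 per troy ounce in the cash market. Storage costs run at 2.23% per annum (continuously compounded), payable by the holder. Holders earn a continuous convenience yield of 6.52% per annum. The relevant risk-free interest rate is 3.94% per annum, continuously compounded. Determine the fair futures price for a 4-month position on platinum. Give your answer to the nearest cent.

Net carry = r + u − y = 0.0394 + 0.0223 − 0.0652 = -0.0035
F = S·e^((r+u−y)T) = 841.29 · e^(-0.0035 × 4/12) = 841.29 · e^-0.001167
= 841.29 × 0.998834 = $840.31 per troy ounce

$840.31 per troy ounce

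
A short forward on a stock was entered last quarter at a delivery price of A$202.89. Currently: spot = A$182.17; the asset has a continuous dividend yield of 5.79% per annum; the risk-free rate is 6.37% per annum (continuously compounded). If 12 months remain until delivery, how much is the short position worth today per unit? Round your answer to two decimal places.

Current fair forward for the remaining 12 months: F = S·e^((r − q)·T), (r − q) = 0.0637 − 0.0579 = 0.0058
F = 182.17 · e^(0.0058 × 12/12) = 182.17 × 1.005817 = 183.2297
Value of long forward = (F − K)·e^(−rT) = (183.2297 − 202.89) · e^(−0.0637·12/12)
= -19.6603 × 0.938286 = -18.45
Short position value = −(long value) = A$18.45

A$18.45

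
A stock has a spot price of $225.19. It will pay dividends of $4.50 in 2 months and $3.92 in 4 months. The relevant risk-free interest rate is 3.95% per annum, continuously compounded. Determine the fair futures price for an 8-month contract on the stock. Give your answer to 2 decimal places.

PV(dividends) I = 4.50·e^(−0.0395·2/12) + 3.92·e^(−0.0395·4/12)
I = 4.4705 + 3.8687 = 8.3392
F = (S − I)·e^(rT) = (225.19 − 8.3392) · e^(0.0395·8/12)
= 216.8508 · e^0.026333 = 216.8508 × 1.026683 = $222.64

$222.64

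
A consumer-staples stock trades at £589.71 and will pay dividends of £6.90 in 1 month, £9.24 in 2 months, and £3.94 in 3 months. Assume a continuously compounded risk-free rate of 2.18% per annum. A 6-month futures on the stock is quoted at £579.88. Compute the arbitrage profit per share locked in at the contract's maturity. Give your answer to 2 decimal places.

PV(dividends) I = 6.90·e^(−0.0218·1/12) + 9.24·e^(−0.0218·2/12) + 3.94·e^(−0.0218·3/12) = 20.0126
Fair futures F* = (S − I)·e^(rT) = (589.71 − 20.0126)·e^0.010900 = 569.6974 × 1.010960 = 575.9413
Market £579.88 > fair 575.9413: forward overpriced → cash-and-carry (borrow at r, buy the stock and collect the dividends, short the forward).
Profit at T = |F_mkt − F*| = |579.88 − 575.9413| = £3.94 per share

£3.94 per share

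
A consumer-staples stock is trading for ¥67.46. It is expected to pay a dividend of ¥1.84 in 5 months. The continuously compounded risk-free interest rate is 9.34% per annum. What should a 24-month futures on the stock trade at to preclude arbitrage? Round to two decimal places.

¥79.18

PV(dividends) I = 1.84·e^(−0.0934·5/12)
I = 1.7698
F = (S − I)·e^(rT) = (67.46 − 1.7698) · e^(0.0934·24/12)
= 65.6902 · e^0.186800 = 65.6902 × 1.205386 = ¥79.18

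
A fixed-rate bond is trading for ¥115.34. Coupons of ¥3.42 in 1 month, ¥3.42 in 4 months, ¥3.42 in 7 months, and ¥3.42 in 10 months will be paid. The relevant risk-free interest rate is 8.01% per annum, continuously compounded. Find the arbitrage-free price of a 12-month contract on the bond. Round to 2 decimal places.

¥110.67

PV(coupons) I = 3.42·e^(−0.0801·1/12) + 3.42·e^(−0.0801·4/12) + 3.42·e^(−0.0801·7/12) + 3.42·e^(−0.0801·10/12)
I = 3.3972 + 3.3299 + 3.2639 + 3.1992 = 13.1902
F = (S − I)·e^(rT) = (115.34 − 13.1902) · e^(0.0801·12/12)
= 102.1498 · e^0.080100 = 102.1498 × 1.083395 = ¥110.67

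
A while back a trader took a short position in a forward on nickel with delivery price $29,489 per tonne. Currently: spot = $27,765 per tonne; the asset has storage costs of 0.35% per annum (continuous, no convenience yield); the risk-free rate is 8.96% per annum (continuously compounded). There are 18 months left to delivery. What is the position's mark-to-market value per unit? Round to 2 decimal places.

-$2130.68 per tonne

Current fair forward for the remaining 18 months: F = S·e^((r + u)·T), (r + u) = 0.0896 + 0.0035 = 0.0931
F = 27765 · e^(0.0931 × 18/12) = 27765 × 1.14987127 = 31926.1758
Value of long forward = (F − K)·e^(−rT) = (31926.1758 − 29489) · e^(−0.0896·18/12)
= 2437.1758 × 0.87424030 = 2130.68
Short position value = −(long value) = -$2130.68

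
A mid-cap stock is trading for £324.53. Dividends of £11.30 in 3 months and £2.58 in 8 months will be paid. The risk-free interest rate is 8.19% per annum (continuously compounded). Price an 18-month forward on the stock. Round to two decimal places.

£351.67

PV(dividends) I = 11.30·e^(−0.0819·3/12) + 2.58·e^(−0.0819·8/12)
I = 11.0710 + 2.4429 = 13.5139
F = (S − I)·e^(rT) = (324.53 − 13.5139) · e^(0.0819·18/12)
= 311.0161 · e^0.122850 = 311.0161 × 1.130715 = £351.67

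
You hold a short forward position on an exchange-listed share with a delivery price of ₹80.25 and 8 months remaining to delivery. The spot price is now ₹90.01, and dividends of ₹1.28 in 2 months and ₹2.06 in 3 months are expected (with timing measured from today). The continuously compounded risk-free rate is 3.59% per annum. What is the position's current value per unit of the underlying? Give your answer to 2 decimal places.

PV(remaining dividends) I = 1.28·e^(−0.0359·2/12) + 2.06·e^(−0.0359·3/12) = 3.3140
Current forward F = (S − I)·e^(rT) = (90.01 − 3.3140)·e^(0.0359·8/12) = 86.6960 × 1.024222 = 88.7960
Value (long) = (F − K)·e^(−rT) = (88.7960 − 80.25) × 0.976351 = 8.3439
Short position value = −(long value) = -₹8.34

-₹8.34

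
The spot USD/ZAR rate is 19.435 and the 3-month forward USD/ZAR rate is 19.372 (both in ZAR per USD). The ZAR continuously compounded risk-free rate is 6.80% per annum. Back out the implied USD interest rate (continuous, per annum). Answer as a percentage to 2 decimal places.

8.10%

F = S·e^((r_ZAR − r_USD)T) ⇒ r_USD = r_ZAR − ln(F/S)/T
ln(19.372/19.435) = -0.003247; /(3/12) = -0.012988
r_USD = 0.0680 + 0.012988 = 0.080988
r_USD = 8.10%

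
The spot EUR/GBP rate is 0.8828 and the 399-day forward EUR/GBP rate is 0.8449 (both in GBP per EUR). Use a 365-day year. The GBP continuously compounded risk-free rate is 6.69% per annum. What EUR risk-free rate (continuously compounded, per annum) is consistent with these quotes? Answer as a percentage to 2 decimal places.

F = S·e^((r_GBP − r_EUR)T) ⇒ r_EUR = r_GBP − ln(F/S)/T
ln(0.8449/0.8828) = -0.043880; /(399/365) = -0.040141
r_EUR = 0.0669 + 0.040141 = 0.107041
r_EUR = 10.70%

10.70%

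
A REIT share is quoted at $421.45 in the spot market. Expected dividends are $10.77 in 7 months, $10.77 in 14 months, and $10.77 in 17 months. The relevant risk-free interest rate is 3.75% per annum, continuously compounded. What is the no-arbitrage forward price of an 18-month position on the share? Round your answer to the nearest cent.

$412.98

PV(dividends) I = 10.77·e^(−0.0375·7/12) + 10.77·e^(−0.0375·14/12) + 10.77·e^(−0.0375·17/12)
I = 10.5370 + 10.3090 + 10.2128 = 31.0588
F = (S − I)·e^(rT) = (421.45 − 31.0588) · e^(0.0375·18/12)
= 390.3912 · e^0.056250 = 390.3912 × 1.057862 = $412.98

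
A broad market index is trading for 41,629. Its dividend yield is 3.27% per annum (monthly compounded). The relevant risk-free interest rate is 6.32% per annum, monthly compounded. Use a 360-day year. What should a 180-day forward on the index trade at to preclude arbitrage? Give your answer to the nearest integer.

F = S · (1+r/12)^(12T) / (1+q/12)^(12T)
= 41629 × 1.032019 / 1.016462 = 41629 × 1.015305
F = 42,266

42,266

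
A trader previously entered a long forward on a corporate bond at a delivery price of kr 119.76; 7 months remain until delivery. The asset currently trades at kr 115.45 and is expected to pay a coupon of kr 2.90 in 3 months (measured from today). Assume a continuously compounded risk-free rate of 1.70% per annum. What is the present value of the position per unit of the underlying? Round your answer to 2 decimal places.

-kr 6.02

PV(remaining coupons) I = 2.90·e^(−0.0170·3/12) = 2.8877
Current forward F = (S − I)·e^(rT) = (115.45 − 2.8877)·e^(0.0170·7/12) = 112.5623 × 1.009966 = 113.6841
Value (long) = (F − K)·e^(−rT) = (113.6841 − 119.76) × 0.990132 = -6.0159
Value = -kr 6.02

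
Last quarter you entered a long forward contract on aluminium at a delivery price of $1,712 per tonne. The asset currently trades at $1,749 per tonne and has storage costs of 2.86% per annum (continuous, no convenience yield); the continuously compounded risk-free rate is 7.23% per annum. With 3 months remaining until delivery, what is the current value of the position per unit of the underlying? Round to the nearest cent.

Current fair forward for the remaining 3 months: F = S·e^((r + u)·T), (r + u) = 0.0723 + 0.0286 = 0.1009
F = 1749 · e^(0.1009 × 3/12) = 1749 × 1.02554584 = 1793.6797
Value of long forward = (F − K)·e^(−rT) = (1793.6797 − 1712) · e^(−0.0723·3/12)
= 81.6797 × 0.98208737 = 80.22

$80.22 per tonne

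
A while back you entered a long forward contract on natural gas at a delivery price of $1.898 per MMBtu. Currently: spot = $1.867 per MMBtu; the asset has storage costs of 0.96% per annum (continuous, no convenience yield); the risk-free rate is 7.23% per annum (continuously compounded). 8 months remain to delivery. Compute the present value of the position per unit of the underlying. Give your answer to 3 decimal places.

Current fair forward for the remaining 8 months: F = S·e^((r + u)·T), (r + u) = 0.0723 + 0.0096 = 0.0819
F = 1.867 · e^(0.0819 × 8/12) = 1.867 × 1.056118 = 1.9718
Value of long forward = (F − K)·e^(−rT) = (1.9718 − 1.898) · e^(−0.0723·8/12)
= 0.0738 × 0.952943 = 0.070

$0.070 per MMBtu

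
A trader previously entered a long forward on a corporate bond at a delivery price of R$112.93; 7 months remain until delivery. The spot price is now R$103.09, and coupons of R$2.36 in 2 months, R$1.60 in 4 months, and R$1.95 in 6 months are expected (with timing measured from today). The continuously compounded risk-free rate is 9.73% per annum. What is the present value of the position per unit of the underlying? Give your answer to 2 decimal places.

-R$9.34

PV(remaining coupons) I = 2.36·e^(−0.0973·2/12) + 1.60·e^(−0.0973·4/12) + 1.95·e^(−0.0973·6/12) = 5.7284
Current forward F = (S − I)·e^(rT) = (103.09 − 5.7284)·e^(0.0973·7/12) = 97.3616 × 1.058400 = 103.0475
Value (long) = (F − K)·e^(−rT) = (103.0475 − 112.93) × 0.944822 = -9.3372
Value = -R$9.34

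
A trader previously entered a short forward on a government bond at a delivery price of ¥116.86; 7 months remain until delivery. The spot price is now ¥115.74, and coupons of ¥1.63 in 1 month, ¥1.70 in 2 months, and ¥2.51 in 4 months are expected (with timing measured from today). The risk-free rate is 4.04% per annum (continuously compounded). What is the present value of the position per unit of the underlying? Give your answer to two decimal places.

PV(remaining coupons) I = 1.63·e^(−0.0404·1/12) + 1.70·e^(−0.0404·2/12) + 2.51·e^(−0.0404·4/12) = 5.7895
Current forward F = (S − I)·e^(rT) = (115.74 − 5.7895)·e^(0.0404·7/12) = 109.9505 × 1.023847 = 112.5725
Value (long) = (F − K)·e^(−rT) = (112.5725 − 116.86) × 0.976709 = -4.1876
Short position value = −(long value) = ¥4.19

¥4.19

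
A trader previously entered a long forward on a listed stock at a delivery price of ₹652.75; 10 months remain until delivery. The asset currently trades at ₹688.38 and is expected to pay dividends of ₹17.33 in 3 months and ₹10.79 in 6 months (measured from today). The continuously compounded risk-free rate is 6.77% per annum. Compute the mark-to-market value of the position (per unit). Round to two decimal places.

₹43.97

PV(remaining dividends) I = 17.33·e^(−0.0677·3/12) + 10.79·e^(−0.0677·6/12) = 27.4700
Current forward F = (S − I)·e^(rT) = (688.38 − 27.4700)·e^(0.0677·10/12) = 660.9100 × 1.058038 = 699.2679
Value (long) = (F − K)·e^(−rT) = (699.2679 − 652.75) × 0.945145 = 43.9662
Value = ₹43.97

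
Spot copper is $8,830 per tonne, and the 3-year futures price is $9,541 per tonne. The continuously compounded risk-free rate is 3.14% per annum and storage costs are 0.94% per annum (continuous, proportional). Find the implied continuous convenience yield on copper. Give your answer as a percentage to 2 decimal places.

1.50%

F = S·e^((r+u−y)T) ⇒ (r+u−y) = ln(F/S)/T
ln(9541/8830) = 0.077443; /T ⇒ 0.025814
y = r + u − ln(F/S)/T = 0.0314 + 0.0094 − 0.025814 = 0.014986
y = 1.50%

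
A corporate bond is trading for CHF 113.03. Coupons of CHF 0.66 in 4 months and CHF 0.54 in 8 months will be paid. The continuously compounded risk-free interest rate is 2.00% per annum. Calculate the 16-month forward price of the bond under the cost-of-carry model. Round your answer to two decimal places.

CHF 114.86

PV(coupons) I = 0.66·e^(−0.0200·4/12) + 0.54·e^(−0.0200·8/12)
I = 0.6556 + 0.5328 = 1.1884
F = (S − I)·e^(rT) = (113.03 − 1.1884) · e^(0.0200·16/12)
= 111.8416 · e^0.026667 = 111.8416 × 1.027026 = CHF 114.86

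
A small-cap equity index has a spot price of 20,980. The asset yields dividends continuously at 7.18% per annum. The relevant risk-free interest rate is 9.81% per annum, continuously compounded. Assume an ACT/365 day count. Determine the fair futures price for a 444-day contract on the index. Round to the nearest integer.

21,662

F = S·e^((r − q)T) = 20980 · e^((0.0981 − 0.0718) × 444/365)
= 20980 · e^0.031992 = 20980 × 1.032509
F = 21,662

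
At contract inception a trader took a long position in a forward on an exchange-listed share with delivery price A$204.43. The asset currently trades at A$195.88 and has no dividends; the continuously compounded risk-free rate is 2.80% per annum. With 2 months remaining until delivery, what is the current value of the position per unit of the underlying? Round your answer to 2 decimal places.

-A$7.60

Current fair forward for the remaining 2 months: F = S·e^(r·T), r = 0.0280
F = 195.88 · e^(0.0280 × 2/12) = 195.88 × 1.004678 = 196.7963
Value of long forward = (F − K)·e^(−rT) = (196.7963 − 204.43) · e^(−0.0280·2/12)
= -7.6337 × 0.995344 = -7.60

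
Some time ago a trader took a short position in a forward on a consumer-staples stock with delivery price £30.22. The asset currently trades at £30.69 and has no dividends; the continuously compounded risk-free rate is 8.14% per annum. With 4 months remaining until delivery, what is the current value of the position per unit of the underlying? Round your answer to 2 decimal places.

-£1.28

Current fair forward for the remaining 4 months: F = S·e^(r·T), r = 0.0814
F = 30.69 · e^(0.0814 × 4/12) = 30.69 × 1.027505 = 31.5341
Value of long forward = (F − K)·e^(−rT) = (31.5341 − 30.22) · e^(−0.0814·4/12)
= 1.3141 × 0.973231 = 1.28
Short position value = −(long value) = -£1.28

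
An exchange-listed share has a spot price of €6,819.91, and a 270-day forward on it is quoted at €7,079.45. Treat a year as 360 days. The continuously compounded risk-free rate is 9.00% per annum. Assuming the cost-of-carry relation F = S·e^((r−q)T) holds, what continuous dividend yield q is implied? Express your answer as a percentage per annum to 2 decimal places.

From F = S·e^((r−q)T): (r − q) = ln(F/S)/T
ln(7079.45/6819.91) = ln(1.038056) = 0.037350
(r − q) = 0.037350 / (270/360) = 0.049800
q = r − ln(F/S)/T = 0.0900 − 0.049800 = 0.040200
q = 4.02%

4.02%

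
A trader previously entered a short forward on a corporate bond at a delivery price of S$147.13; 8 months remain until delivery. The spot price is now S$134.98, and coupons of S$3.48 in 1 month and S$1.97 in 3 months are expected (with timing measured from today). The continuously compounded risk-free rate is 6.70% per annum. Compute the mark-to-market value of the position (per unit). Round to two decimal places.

PV(remaining coupons) I = 3.48·e^(−0.0670·1/12) + 1.97·e^(−0.0670·3/12) = 5.3979
Current forward F = (S − I)·e^(rT) = (134.98 − 5.3979)·e^(0.0670·8/12) = 129.5821 × 1.045679 = 135.5013
Value (long) = (F − K)·e^(−rT) = (135.5013 − 147.13) × 0.956316 = -11.1207
Short position value = −(long value) = S$11.12

S$11.12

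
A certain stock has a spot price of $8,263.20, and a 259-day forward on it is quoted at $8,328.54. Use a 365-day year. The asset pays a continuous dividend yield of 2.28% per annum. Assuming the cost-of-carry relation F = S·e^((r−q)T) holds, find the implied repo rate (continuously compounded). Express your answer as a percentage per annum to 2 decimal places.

3.39%

From F = S·e^((r−q)T): (r − q) = ln(F/S)/T
ln(8328.54/8263.20) = ln(1.007907) = 0.007876
(r − q) = 0.007876 / (259/365) = 0.011099
r = ln(F/S)/T + q = 0.011099 + 0.0228 = 0.033899
r = 3.39%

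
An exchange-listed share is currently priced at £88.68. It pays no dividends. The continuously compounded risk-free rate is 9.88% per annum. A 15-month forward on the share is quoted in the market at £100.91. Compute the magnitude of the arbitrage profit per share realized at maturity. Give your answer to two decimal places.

£0.57 per share

Fair forward: F* = S·e^(carry·T), with carry = r = 0.0988
F* = 88.68 · e^(0.0988 × 15/12) = 88.68 · e^0.123500 = 88.68 × 1.131450 = £100.3370
Market £100.91 > fair £100.3370: forward overpriced → cash-and-carry (buy spot, short the forward).
At maturity, profit = |F_mkt − F*| = |100.91 − 100.3370| = £0.57 per share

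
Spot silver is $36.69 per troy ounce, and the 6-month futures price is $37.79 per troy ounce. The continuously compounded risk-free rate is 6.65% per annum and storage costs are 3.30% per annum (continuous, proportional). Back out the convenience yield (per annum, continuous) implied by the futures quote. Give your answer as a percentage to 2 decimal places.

4.04%

F = S·e^((r+u−y)T) ⇒ (r+u−y) = ln(F/S)/T
ln(37.79/36.69) = 0.029540; /T ⇒ 0.059080
y = r + u − ln(F/S)/T = 0.0665 + 0.0330 − 0.059080 = 0.040420
y = 4.04%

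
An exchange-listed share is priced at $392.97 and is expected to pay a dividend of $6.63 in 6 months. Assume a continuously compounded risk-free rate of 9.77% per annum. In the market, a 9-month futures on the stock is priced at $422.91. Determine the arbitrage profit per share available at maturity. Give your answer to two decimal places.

PV(dividends) I = 6.63·e^(−0.0977·6/12) = 6.3139
Fair futures F* = (S − I)·e^(rT) = (392.97 − 6.3139)·e^0.073275 = 386.6561 × 1.076026 = 416.0520
Market $422.91 > fair 416.0520: forward overpriced → cash-and-carry (borrow at r, buy the stock and collect the dividends, short the forward).
Profit at T = |F_mkt − F*| = |422.91 − 416.0520| = $6.86 per share

$6.86 per share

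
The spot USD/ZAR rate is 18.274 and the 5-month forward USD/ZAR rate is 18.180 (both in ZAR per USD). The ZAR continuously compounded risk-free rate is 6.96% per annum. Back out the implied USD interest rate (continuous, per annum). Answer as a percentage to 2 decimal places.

F = S·e^((r_ZAR − r_USD)T) ⇒ r_USD = r_ZAR − ln(F/S)/T
ln(18.180/18.274) = -0.005157; /(5/12) = -0.012377
r_USD = 0.0696 + 0.012377 = 0.081977
r_USD = 8.20%

8.20%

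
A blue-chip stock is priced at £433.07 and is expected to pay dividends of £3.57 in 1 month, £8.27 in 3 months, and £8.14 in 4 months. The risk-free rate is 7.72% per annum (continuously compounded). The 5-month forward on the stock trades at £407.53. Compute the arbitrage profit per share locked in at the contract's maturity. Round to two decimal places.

£19.46 per share

PV(dividends) I = 3.57·e^(−0.0772·1/12) + 8.27·e^(−0.0772·3/12) + 8.14·e^(−0.0772·4/12) = 19.5922
Fair forward F* = (S − I)·e^(rT) = (433.07 − 19.5922)·e^0.032167 = 413.4778 × 1.032690 = 426.9944
Market £407.53 < fair 426.9944: forward underpriced → reverse cash-and-carry (short the stock, invest proceeds at r, pay the dividends, go long the forward).
Profit at T = |F_mkt − F*| = |407.53 − 426.9944| = £19.46 per share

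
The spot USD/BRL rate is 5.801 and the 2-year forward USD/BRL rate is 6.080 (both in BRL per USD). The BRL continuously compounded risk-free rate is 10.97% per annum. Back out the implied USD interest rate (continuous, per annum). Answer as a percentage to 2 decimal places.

F = S·e^((r_BRL − r_USD)T) ⇒ r_USD = r_BRL − ln(F/S)/T
ln(6.080/5.801) = 0.046974; /(2) = 0.023487
r_USD = 0.1097 − 0.023487 = 0.086213
r_USD = 8.62%

8.62%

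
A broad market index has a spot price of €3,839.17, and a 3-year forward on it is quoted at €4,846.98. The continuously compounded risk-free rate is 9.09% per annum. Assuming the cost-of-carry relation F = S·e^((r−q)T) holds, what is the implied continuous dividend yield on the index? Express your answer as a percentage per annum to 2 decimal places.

From F = S·e^((r−q)T): (r − q) = ln(F/S)/T
ln(4846.98/3839.17) = ln(1.262507) = 0.233099
(r − q) = 0.233099 / (3) = 0.077700
q = r − ln(F/S)/T = 0.0909 − 0.077700 = 0.013200
q = 1.32%

1.32%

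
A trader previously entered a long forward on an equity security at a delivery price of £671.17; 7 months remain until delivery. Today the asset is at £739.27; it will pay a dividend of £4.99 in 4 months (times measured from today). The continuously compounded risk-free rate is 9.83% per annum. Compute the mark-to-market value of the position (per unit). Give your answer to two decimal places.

PV(remaining dividends) I = 4.99·e^(−0.0983·4/12) = 4.8291
Current forward F = (S − I)·e^(rT) = (739.27 − 4.8291)·e^(0.0983·7/12) = 734.4409 × 1.059018 = 777.7861
Value (long) = (F − K)·e^(−rT) = (777.7861 − 671.17) × 0.944271 = 100.6745
Value = £100.67

£100.67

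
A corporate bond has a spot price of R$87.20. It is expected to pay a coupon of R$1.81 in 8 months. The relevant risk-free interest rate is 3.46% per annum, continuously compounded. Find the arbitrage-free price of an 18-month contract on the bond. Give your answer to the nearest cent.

PV(coupons) I = 1.81·e^(−0.0346·8/12)
I = 1.7687
F = (S − I)·e^(rT) = (87.20 − 1.7687) · e^(0.0346·18/12)
= 85.4313 · e^0.051900 = 85.4313 × 1.053270 = R$89.98

R$89.98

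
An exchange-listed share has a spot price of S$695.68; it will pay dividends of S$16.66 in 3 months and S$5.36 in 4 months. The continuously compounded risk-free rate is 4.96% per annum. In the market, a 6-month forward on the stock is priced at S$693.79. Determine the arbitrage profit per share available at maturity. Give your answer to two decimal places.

S$2.91 per share

PV(dividends) I = 16.66·e^(−0.0496·3/12) + 5.36·e^(−0.0496·4/12) = 21.7268
Fair forward F* = (S − I)·e^(rT) = (695.68 − 21.7268)·e^0.024800 = 673.9532 × 1.025110 = 690.8762
Market S$693.79 > fair 690.8762: forward overpriced → cash-and-carry (borrow at r, buy the stock and collect the dividends, short the forward).
Profit at T = |F_mkt − F*| = |693.79 − 690.8762| = S$2.91 per share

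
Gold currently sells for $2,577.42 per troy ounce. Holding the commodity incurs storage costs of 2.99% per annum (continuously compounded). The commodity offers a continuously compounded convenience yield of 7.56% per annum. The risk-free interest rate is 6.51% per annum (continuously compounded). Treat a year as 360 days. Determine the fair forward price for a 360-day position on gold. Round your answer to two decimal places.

$2,627.91 per troy ounce

Net carry = r + u − y = 0.0651 + 0.0299 − 0.0756 = 0.0194
F = S·e^((r+u−y)T) = 2577.42 · e^(0.0194 × 360/360) = 2577.42 · e^0.01940000
= 2577.42 × 1.01958940 = $2,627.91 per troy ounce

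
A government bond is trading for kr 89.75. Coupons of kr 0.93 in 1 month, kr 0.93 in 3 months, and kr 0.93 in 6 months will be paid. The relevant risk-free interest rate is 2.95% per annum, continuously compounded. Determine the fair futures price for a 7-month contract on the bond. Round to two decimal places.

kr 88.49

PV(coupons) I = 0.93·e^(−0.0295·1/12) + 0.93·e^(−0.0295·3/12) + 0.93·e^(−0.0295·6/12)
I = 0.9277 + 0.9232 + 0.9164 = 2.7673
F = (S − I)·e^(rT) = (89.75 − 2.7673) · e^(0.0295·7/12)
= 86.9827 · e^0.017208 = 86.9827 × 1.017357 = kr 88.49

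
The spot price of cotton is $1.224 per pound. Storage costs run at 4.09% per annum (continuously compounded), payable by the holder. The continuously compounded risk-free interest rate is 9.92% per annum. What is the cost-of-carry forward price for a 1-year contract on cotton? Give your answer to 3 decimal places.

Net carry = r + u − y = 0.0992 + 0.0409 − 0.0000 = 0.1401
F = S·e^((r+u−y)T) = 1.224 · e^(0.1401 × 1) = 1.224 · e^0.140100
= 1.224 × 1.150389 = $1.408 per pound

$1.408 per pound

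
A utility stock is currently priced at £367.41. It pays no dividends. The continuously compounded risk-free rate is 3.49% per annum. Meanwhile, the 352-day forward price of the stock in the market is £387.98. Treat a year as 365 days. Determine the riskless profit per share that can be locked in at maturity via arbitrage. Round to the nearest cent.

Fair forward: F* = S·e^(carry·T), with carry = r = 0.0349
F* = 367.41 · e^(0.0349 × 352/365) = 367.41 · e^0.033657 = 367.41 × 1.034230 = £379.9864
Market £387.98 > fair £379.9864: forward overpriced → cash-and-carry (buy spot, short the forward).
At maturity, profit = |F_mkt − F*| = |387.98 − 379.9864| = £7.99 per share

£7.99 per share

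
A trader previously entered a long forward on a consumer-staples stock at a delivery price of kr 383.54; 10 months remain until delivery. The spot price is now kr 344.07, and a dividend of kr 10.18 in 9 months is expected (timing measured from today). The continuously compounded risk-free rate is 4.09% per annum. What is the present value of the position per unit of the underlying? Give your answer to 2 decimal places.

PV(remaining dividends) I = 10.18·e^(−0.0409·9/12) = 9.8725
Current forward F = (S − I)·e^(rT) = (344.07 − 9.8725)·e^(0.0409·10/12) = 334.1975 × 1.034671 = 345.7845
Value (long) = (F − K)·e^(−rT) = (345.7845 − 383.54) × 0.966491 = -36.4904
Value = -kr 36.49

-kr 36.49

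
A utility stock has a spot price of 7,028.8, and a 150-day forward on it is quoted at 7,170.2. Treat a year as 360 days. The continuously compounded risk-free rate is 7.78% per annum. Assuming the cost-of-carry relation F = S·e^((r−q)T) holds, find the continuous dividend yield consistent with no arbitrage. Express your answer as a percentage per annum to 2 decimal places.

3.00%

From F = S·e^((r−q)T): (r − q) = ln(F/S)/T
ln(7170.2/7028.8) = ln(1.020117) = 0.019917
(r − q) = 0.019917 / (150/360) = 0.047801
q = r − ln(F/S)/T = 0.0778 − 0.047801 = 0.029999
q = 3.00%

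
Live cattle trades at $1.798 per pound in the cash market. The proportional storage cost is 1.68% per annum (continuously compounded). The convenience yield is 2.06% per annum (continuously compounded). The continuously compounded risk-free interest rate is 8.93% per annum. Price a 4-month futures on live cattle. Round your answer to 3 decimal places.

Net carry = r + u − y = 0.0893 + 0.0168 − 0.0206 = 0.0855
F = S·e^((r+u−y)T) = 1.798 · e^(0.0855 × 4/12) = 1.798 · e^0.028500
= 1.798 × 1.028910 = $1.850 per pound

$1.850 per pound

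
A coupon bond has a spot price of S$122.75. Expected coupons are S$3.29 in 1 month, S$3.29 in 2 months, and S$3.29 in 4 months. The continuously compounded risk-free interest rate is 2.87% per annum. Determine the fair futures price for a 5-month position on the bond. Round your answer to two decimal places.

PV(coupons) I = 3.29·e^(−0.0287·1/12) + 3.29·e^(−0.0287·2/12) + 3.29·e^(−0.0287·4/12)
I = 3.2821 + 3.2743 + 3.2587 = 9.8151
F = (S − I)·e^(rT) = (122.75 − 9.8151) · e^(0.0287·5/12)
= 112.9349 · e^0.011958 = 112.9349 × 1.012030 = S$114.29

S$114.29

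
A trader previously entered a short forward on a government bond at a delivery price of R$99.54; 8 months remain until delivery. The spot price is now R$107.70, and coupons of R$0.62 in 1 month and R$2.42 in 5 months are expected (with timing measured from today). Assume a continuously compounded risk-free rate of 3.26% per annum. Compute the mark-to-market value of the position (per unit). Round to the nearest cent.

-R$7.29

PV(remaining coupons) I = 0.62·e^(−0.0326·1/12) + 2.42·e^(−0.0326·5/12) = 3.0057
Current forward F = (S − I)·e^(rT) = (107.70 − 3.0057)·e^(0.0326·8/12) = 104.6943 × 1.021971 = 106.9945
Value (long) = (F − K)·e^(−rT) = (106.9945 − 99.54) × 0.978501 = 7.2942
Short position value = −(long value) = -R$7.29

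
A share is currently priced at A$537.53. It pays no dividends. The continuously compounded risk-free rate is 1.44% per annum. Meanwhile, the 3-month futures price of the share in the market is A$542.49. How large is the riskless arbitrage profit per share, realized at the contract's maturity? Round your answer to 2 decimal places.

A$3.02 per share

Fair futures: F* = S·e^(carry·T), with carry = r = 0.0144
F* = 537.53 · e^(0.0144 × 3/12) = 537.53 · e^0.003600 = 537.53 × 1.003606 = A$539.4683
Market A$542.49 > fair A$539.4683: forward overpriced → cash-and-carry (buy spot, short the forward).
At maturity, profit = |F_mkt − F*| = |542.49 − 539.4683| = A$3.02 per share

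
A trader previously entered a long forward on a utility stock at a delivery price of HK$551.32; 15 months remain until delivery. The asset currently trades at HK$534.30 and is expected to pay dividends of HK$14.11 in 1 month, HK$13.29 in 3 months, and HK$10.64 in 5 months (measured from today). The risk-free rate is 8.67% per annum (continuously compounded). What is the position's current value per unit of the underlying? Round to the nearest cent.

PV(remaining dividends) I = 14.11·e^(−0.0867·1/12) + 13.29·e^(−0.0867·3/12) + 10.64·e^(−0.0867·5/12) = 37.2760
Current forward F = (S − I)·e^(rT) = (534.30 − 37.2760)·e^(0.0867·15/12) = 497.0240 × 1.114466 = 553.9163
Value (long) = (F − K)·e^(−rT) = (553.9163 − 551.32) × 0.897291 = 2.3296
Value = HK$2.33

HK$2.33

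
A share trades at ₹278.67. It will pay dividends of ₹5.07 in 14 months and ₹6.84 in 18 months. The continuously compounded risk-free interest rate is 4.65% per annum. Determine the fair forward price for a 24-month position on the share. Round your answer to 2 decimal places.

₹293.56

PV(dividends) I = 5.07·e^(−0.0465·14/12) + 6.84·e^(−0.0465·18/12)
I = 4.8023 + 6.3792 = 11.1815
F = (S − I)·e^(rT) = (278.67 − 11.1815) · e^(0.0465·24/12)
= 267.4885 · e^0.093000 = 267.4885 × 1.097462 = ₹293.56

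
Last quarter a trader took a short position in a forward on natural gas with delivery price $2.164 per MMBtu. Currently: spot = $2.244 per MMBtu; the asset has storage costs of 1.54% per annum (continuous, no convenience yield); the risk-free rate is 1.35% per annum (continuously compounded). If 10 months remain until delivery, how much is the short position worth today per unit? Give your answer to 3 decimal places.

Current fair forward for the remaining 10 months: F = S·e^((r + u)·T), (r + u) = 0.0135 + 0.0154 = 0.0289
F = 2.244 · e^(0.0289 × 10/12) = 2.244 × 1.024376 = 2.2987
Value of long forward = (F − K)·e^(−rT) = (2.2987 − 2.164) · e^(−0.0135·10/12)
= 0.1347 × 0.988813 = 0.133
Short position value = −(long value) = -$0.133

-$0.133 per MMBtu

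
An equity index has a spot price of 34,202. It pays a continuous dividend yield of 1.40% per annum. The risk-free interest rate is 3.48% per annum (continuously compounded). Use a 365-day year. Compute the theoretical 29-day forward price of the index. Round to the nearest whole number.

F = S·e^((r − q)T) = 34202 · e^((0.0348 − 0.0140) × 29/365)
= 34202 · e^0.001653 = 34202 × 1.001654
F = 34,259

34,259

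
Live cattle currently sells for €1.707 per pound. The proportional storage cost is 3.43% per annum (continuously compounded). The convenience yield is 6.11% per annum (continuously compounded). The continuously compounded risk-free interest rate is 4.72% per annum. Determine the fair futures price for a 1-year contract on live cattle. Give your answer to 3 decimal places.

€1.742 per pound

Net carry = r + u − y = 0.0472 + 0.0343 − 0.0611 = 0.0204
F = S·e^((r+u−y)T) = 1.707 · e^(0.0204 × 12/12) = 1.707 · e^0.020400
= 1.707 × 1.020610 = €1.742 per pound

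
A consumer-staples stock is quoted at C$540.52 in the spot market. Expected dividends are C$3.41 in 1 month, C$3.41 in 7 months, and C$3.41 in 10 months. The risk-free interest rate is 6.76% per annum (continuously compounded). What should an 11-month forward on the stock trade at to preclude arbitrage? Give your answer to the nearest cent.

C$564.55

PV(dividends) I = 3.41·e^(−0.0676·1/12) + 3.41·e^(−0.0676·7/12) + 3.41·e^(−0.0676·10/12)
I = 3.3908 + 3.2781 + 3.2232 = 9.8921
F = (S − I)·e^(rT) = (540.52 − 9.8921) · e^(0.0676·11/12)
= 530.6279 · e^0.061967 = 530.6279 × 1.063927 = C$564.55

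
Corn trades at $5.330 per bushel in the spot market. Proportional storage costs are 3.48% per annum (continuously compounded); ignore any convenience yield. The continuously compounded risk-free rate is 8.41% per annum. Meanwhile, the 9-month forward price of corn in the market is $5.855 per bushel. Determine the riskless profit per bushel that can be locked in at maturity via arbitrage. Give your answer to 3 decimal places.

$0.028 per bushel

Fair forward: F* = S·e^(carry·T), with carry = (r + u) = 0.0841 + 0.0348 = 0.1189
F* = 5.330 · e^(0.1189 × 9/12) = 5.330 · e^0.089175 = 5.330 × 1.093272 = $5.8271
Market $5.855 > fair $5.8271: forward overpriced → cash-and-carry (buy spot, short the forward).
At maturity, profit = |F_mkt − F*| = |5.855 − 5.8271| = $0.028 per bushel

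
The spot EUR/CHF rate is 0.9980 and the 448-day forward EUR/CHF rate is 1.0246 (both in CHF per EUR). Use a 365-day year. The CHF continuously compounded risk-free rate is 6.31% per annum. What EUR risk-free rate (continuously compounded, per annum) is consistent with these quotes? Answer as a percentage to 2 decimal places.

F = S·e^((r_CHF − r_EUR)T) ⇒ r_EUR = r_CHF − ln(F/S)/T
ln(1.0246/0.9980) = 0.026304; /(448/365) = 0.021431
r_EUR = 0.0631 − 0.021431 = 0.041669
r_EUR = 4.17%

4.17%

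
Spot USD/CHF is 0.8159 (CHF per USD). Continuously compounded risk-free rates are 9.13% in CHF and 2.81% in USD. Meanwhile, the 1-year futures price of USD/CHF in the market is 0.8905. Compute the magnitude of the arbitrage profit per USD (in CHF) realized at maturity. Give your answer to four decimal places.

0.0214 per USD (in CHF)

Fair futures: F* = S·e^(carry·T), with carry = (r_CHF − r_USD) = 0.0913 − 0.0281 = 0.0632
F* = 0.8159 · e^(0.0632 × 12/12) = 0.8159 · e^0.063200 = 0.8159 × 1.065240 = 0.8691
Market 0.8905 > fair 0.8691: forward overpriced → cash-and-carry (buy spot, short the forward).
At maturity, profit = |F_mkt − F*| = |0.8905 − 0.8691| = 0.0214 per USD (in CHF)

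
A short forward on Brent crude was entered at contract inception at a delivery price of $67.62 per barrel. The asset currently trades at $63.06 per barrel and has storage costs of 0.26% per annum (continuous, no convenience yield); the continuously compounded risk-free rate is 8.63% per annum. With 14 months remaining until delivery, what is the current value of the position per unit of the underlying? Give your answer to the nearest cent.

-$2.11 per barrel

Current fair forward for the remaining 14 months: F = S·e^((r + u)·T), (r + u) = 0.0863 + 0.0026 = 0.0889
F = 63.06 · e^(0.0889 × 14/12) = 63.06 × 1.109286 = 69.9516
Value of long forward = (F − K)·e^(−rT) = (69.9516 − 67.62) · e^(−0.0863·14/12)
= 2.3316 × 0.904219 = 2.11
Short position value = −(long value) = -$2.11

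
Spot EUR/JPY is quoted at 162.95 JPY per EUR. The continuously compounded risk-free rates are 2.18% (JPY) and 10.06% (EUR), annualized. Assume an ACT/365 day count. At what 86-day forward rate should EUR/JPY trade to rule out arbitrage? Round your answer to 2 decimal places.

F = S·e^((r_JPY − r_EUR)T) = 162.95 · e^((0.0218 − 0.1006) × 86/365)
= 162.95 · e^-0.018567 = 162.95 × 0.981604
F = 159.95 JPY per EUR

159.95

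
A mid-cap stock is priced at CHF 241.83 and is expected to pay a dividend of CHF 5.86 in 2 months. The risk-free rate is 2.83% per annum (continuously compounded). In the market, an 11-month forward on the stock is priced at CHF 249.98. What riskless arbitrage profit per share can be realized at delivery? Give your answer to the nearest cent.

PV(dividends) I = 5.86·e^(−0.0283·2/12) = 5.8324
Fair forward F* = (S − I)·e^(rT) = (241.83 − 5.8324)·e^0.025942 = 235.9976 × 1.026281 = 242.1999
Market CHF 249.98 > fair 242.1999: forward overpriced → cash-and-carry (borrow at r, buy the stock and collect the dividends, short the forward).
Profit at T = |F_mkt − F*| = |249.98 − 242.1999| = CHF 7.78 per share

CHF 7.78 per share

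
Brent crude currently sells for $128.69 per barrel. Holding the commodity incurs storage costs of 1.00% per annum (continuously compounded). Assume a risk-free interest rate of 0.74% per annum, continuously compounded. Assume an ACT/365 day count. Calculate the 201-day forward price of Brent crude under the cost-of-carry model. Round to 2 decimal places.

$129.93 per barrel

Net carry = r + u − y = 0.0074 + 0.0100 − 0.0000 = 0.0174
F = S·e^((r+u−y)T) = 128.69 · e^(0.0174 × 201/365) = 128.69 · e^0.009582
= 128.69 × 1.009628 = $129.93 per barrel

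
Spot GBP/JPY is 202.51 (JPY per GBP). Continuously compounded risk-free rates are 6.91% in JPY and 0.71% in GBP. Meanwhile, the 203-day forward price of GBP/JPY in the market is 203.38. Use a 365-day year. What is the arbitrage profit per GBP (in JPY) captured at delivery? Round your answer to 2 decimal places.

6.23 per GBP (in JPY)

Fair forward: F* = S·e^(carry·T), with carry = (r_JPY − r_GBP) = 0.0691 − 0.0071 = 0.0620
F* = 202.51 · e^(0.0620 × 203/365) = 202.51 · e^0.034482 = 202.51 × 1.035083 = 209.6147
Market 203.38 < fair 209.6147: forward underpriced → reverse cash-and-carry (short spot, go long the forward).
At maturity, profit = |F_mkt − F*| = |203.38 − 209.6147| = 6.23 per GBP (in JPY)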